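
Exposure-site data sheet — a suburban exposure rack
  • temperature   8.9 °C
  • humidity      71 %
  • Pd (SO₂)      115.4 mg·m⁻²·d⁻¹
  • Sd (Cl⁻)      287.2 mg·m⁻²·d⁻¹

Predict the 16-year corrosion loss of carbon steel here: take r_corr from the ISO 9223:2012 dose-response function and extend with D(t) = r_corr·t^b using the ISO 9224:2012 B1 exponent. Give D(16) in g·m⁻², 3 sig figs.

carbon steel: temperature factor f = +0.150·(-1.1) = -0.1650
  sulphur-dioxide contribution → 73.34 μm/a
  chloride contribution → 50.68 μm/a
  total first-year rate 124 μm/a
ISO 9224: D(t) = r_corr · t^b with b = 0.523 (carbon steel, B1)
  D(16) = 124 × 16^0.523 = 124 × 4.263 = 528.8 μm
  Mass loss = 528.8 μm × 7.85 g/cm³ = 4151 g·m⁻²

D(16) = 4.15e+03 g·m⁻²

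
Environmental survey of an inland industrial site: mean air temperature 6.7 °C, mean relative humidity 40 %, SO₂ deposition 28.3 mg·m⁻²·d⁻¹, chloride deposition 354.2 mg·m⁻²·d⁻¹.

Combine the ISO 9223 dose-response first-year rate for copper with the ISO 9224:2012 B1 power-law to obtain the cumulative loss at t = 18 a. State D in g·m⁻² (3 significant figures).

copper: T≤10 °C ⇒ hinge +0.126·(6.7−10) = -0.4158
  sulphur-dioxide contribution → 0.08833 μm/a
  chloride contribution → 0.2931 μm/a
  total first-year rate 0.3814 μm/a
ISO 9224: D(t) = r_corr · t^b with b = 0.667 (copper, B1)
  D(18) = 0.3814 × 18^0.667 = 0.3814 × 6.875 = 2.622 μm
  Mass loss = 2.622 μm × 8.96 g/cm³ = 23.49 g·m⁻²

D(18) = 23.5 g·m⁻²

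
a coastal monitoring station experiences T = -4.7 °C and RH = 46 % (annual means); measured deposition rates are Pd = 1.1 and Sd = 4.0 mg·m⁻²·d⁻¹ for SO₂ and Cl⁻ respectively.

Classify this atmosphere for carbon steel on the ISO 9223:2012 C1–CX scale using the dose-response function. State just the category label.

carbon steel: temperature factor f = +0.150·(-14.7) = -2.2050
  Pd branch = 1.77·Pd^0.52·e^(0.02·RH+f) = 0.5146 μm/a
  Cl⁻ term: 0.102·4.0^0.62·exp(0.033·46+0.04·-4.7) = 0.9109
  r_corr = 0.5146 + 0.9109 = 1.425 μm/a
1.43 μm/a falls in (1.3, 25] for carbon steel → category C2

C2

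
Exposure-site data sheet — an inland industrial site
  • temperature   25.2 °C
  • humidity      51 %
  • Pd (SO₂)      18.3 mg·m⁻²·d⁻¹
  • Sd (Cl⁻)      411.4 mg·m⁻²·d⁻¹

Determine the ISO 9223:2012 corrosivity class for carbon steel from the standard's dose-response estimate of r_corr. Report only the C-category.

C4

carbon steel: T>10 °C ⇒ hinge -0.054·(25.2−10) = -0.8208
  sulphur-dioxide contribution → 9.794 μm/a
  chloride contribution → 62.82 μm/a
  ⇒ r_corr(carbon steel) = 72.62 μm/a
ISO 9223 Table 2 (carbon steel): 50 < 72.6 ≤ 80 μm/a ⇒ C4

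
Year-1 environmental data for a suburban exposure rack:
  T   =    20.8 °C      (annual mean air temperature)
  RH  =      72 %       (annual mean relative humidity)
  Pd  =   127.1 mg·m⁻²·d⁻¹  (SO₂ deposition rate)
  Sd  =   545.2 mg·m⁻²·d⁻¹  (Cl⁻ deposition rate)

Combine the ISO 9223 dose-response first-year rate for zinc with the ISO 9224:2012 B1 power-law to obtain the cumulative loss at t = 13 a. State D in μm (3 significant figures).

zinc: f(T) = -0.071·(T−10) [T>10 °C] = -0.7668
  Pd branch = 0.0129·Pd^0.44·e^(0.046·RH+f) = 1.386 μm/a
  Cl⁻ term: 0.0175·545.2^0.57·exp(0.008·72+0.085·20.8) = 6.62
  sum: 1.386 + 6.62 → r_corr = 8.006 μm/a
ISO 9224: D(t) = r_corr · t^b with b = 0.813 (zinc, B1)
  D(13) = 8.006 × 13^0.813 = 8.006 × 8.047 = 64.43 μm

D(13) = 64.4 μm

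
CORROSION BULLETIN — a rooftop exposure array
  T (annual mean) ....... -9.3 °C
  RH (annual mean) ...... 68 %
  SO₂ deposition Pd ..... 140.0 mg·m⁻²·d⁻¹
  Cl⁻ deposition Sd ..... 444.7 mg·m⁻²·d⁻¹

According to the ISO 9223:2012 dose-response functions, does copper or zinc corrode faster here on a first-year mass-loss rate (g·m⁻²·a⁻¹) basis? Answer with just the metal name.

zinc

copper: f(T) = +0.126·(T−10) [T≤10 °C] = -2.4318
  sulphur-dioxide contribution → 0.09301 μm/a
  chloride contribution → 0.3899 μm/a
  ⇒ r_corr(copper) = 0.4829 μm/a
  mass loss = 0.4829 μm/a × 8.96 g/cm³ = 4.327 g·m⁻²·a⁻¹
zinc: T≤10 °C ⇒ hinge +0.038·(-9.3−10) = -0.7334
  sulphur-dioxide contribution → 1.244 μm/a
  chloride contribution → 0.442 μm/a
  total first-year rate 1.686 μm/a
  mass loss = 1.686 μm/a × 7.14 g/cm³ = 12.04 g·m⁻²·a⁻¹
Ordering by g·m⁻²·a⁻¹: zinc (12) > copper (4.33)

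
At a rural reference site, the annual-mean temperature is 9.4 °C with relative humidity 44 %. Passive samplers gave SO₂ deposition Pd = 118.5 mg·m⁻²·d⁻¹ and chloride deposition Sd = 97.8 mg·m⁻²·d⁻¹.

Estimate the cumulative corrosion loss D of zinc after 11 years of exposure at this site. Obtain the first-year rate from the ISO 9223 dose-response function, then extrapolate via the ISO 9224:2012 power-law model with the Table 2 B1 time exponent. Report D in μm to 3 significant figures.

zinc: T≤10 °C ⇒ hinge +0.038·(9.4−10) = -0.0228
  Pd branch = 0.0129·Pd^0.44·e^(0.046·RH+f) = 0.7801 μm/a
  Cl⁻ term: 0.0175·97.8^0.57·exp(0.008·44+0.085·9.4) = 0.7541
  sum: 0.7801 + 0.7541 → r_corr = 1.534 μm/a
Long-term exponent b (ISO 9224 Table 2, B1) = 0.813
  D(11) = 1.534 × 11^0.813 = 1.534 × 7.025 = 10.78 μm

D(11) = 10.8 μm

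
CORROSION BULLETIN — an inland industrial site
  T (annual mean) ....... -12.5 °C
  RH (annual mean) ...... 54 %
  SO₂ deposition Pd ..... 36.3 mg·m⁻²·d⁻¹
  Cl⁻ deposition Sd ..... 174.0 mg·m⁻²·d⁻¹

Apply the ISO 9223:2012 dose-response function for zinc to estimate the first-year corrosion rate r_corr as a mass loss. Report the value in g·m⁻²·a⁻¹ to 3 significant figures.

r_corr = 3.54 g·m⁻²·a⁻¹

zinc: T≤10 °C ⇒ hinge +0.038·(-12.5−10) = -0.8550
  Pd branch = 0.0129·Pd^0.44·e^(0.046·RH+f) = 0.3195 μm/a
  Cl⁻ term: 0.0175·174.0^0.57·exp(0.008·54+0.085·-12.5) = 0.1763
  sum: 0.3195 + 0.1763 → r_corr = 0.4958 μm/a
Convert to mass loss: 0.4958 μm/a × 7.14 g/cm³ = 3.54 g·m⁻²·a⁻¹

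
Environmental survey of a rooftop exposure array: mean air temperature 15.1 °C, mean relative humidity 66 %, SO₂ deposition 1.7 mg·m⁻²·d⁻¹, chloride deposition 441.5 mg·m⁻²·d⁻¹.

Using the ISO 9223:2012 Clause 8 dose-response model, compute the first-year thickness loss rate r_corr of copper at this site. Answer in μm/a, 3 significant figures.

copper: temperature factor f = -0.080·(5.1) = -0.4080
  Pd branch = 0.0053·Pd^0.26·e^(0.059·RH+f) = 0.1987 μm/a
  Cl⁻ term: 0.01025·441.5^0.27·exp(0.036·66+0.049·15.1) = 1.197
  r_corr = 0.1987 + 1.197 = 1.396 μm/a

r_corr = 1.40 μm/a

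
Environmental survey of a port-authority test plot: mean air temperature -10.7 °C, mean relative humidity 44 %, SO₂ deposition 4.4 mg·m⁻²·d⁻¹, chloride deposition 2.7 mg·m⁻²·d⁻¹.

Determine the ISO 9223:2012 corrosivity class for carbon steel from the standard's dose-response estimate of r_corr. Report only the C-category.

carbon steel: T≤10 °C ⇒ hinge +0.150·(-10.7−10) = -3.1050
  SO₂ term: 1.77·4.4^0.52·exp(0.02·44-3.1050) = 0.4133
  Cl⁻ term: 0.102·2.7^0.62·exp(0.033·44+0.04·-10.7) = 0.5257
  sum: 0.4133 + 0.5257 → r_corr = 0.939 μm/a
Category bounds: 0…1.3 μm/a bracket r_corr ⇒ C1

C1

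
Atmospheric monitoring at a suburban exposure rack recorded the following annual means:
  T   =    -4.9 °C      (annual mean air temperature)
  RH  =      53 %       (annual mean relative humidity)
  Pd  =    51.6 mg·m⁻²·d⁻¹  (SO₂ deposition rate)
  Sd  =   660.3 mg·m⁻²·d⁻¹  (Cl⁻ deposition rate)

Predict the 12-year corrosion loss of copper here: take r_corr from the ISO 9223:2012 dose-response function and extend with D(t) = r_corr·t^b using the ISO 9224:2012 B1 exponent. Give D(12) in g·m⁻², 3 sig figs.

D(12) = 17.2 g·m⁻²

copper: f(T) = +0.126·(T−10) [T≤10 °C] = -1.8774
  sulphur-dioxide contribution → 0.05155 μm/a
  chloride contribution → 0.3136 μm/a
  ⇒ r_corr(copper) = 0.3652 μm/a
Power-law: D(12) = r_corr · 12^0.667
  D(12) = 0.3652 × 12^0.667 = 0.3652 × 5.246 = 1.916 μm
  Mass loss = 1.916 μm × 8.96 g/cm³ = 17.16 g·m⁻²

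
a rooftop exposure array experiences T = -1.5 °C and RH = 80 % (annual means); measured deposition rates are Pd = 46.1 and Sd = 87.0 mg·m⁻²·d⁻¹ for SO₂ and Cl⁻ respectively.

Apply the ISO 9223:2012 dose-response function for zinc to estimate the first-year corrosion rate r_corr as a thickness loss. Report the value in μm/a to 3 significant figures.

zinc: temperature factor f = +0.038·(-11.5) = -0.4370
  sulphur-dioxide contribution → 1.783 μm/a
  chloride contribution → 0.3725 μm/a
  ⇒ r_corr(zinc) = 2.155 μm/a

r_corr = 2.16 μm/a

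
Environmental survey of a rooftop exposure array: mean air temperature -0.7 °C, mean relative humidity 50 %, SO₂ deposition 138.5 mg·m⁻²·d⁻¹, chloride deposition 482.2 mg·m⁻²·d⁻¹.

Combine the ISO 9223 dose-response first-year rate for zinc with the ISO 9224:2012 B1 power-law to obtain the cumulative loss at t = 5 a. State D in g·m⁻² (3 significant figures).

D(5) = 41.8 g·m⁻²

zinc: temperature factor f = +0.038·(-10.7) = -0.4066
  Pd branch = 0.0129·Pd^0.44·e^(0.046·RH+f) = 0.7501 μm/a
  Sd branch = 0.0175·Sd^0.57·e^(0.008·RH+0.085·T) = 0.8324 μm/a
  sum: 0.7501 + 0.8324 → r_corr = 1.583 μm/a
Long-term exponent b (ISO 9224 Table 2, B1) = 0.813
  D(5) = 1.583 × 5^0.813 = 1.583 × 3.701 = 5.856 μm
  Mass loss = 5.856 μm × 7.14 g/cm³ = 41.81 g·m⁻²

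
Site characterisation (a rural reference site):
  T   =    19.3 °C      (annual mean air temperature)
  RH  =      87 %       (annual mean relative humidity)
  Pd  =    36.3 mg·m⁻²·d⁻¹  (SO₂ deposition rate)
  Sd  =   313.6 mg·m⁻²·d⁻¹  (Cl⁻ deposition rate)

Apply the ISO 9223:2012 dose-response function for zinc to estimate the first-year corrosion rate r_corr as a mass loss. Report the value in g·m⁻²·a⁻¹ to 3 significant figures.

zinc: T>10 °C ⇒ hinge -0.071·(19.3−10) = -0.6603
  sulphur-dioxide contribution → 1.771 μm/a
  chloride contribution → 4.794 μm/a
  total first-year rate 6.565 μm/a
Convert to mass loss: 6.565 μm/a × 7.14 g/cm³ = 46.87 g·m⁻²·a⁻¹

r_corr = 46.9 g·m⁻²·a⁻¹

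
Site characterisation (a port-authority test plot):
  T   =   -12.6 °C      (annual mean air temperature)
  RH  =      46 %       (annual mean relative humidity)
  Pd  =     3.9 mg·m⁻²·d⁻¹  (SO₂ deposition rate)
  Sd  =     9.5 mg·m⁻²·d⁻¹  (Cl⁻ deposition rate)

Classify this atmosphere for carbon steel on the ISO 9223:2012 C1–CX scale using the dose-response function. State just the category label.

C2

carbon steel: temperature factor f = +0.150·(-22.6) = -3.3900
  SO₂ term: 1.77·3.9^0.52·exp(0.02·46-3.3900) = 0.3038
  Sd branch = 0.102·Sd^0.62·e^(0.033·RH+0.04·T) = 1.135 μm/a
  sum: 0.3038 + 1.135 → r_corr = 1.439 μm/a
1.44 μm/a falls in (1.3, 25] for carbon steel → category C2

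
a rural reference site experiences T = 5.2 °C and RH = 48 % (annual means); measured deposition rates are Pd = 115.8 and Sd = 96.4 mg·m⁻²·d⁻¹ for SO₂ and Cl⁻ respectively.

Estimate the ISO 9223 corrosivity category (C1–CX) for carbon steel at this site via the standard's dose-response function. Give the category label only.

C3

carbon steel: f(T) = +0.150·(T−10) [T≤10 °C] = -0.7200
  sulphur-dioxide contribution → 26.63 μm/a
  chloride contribution → 10.4 μm/a
  ⇒ r_corr(carbon steel) = 37.03 μm/a
37 μm/a falls in (25, 50] for carbon steel → category C3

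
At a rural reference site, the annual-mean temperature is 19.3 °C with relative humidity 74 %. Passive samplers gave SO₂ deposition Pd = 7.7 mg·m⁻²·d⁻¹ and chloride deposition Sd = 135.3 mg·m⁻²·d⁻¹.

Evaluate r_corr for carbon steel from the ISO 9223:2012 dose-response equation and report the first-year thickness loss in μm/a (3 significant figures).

carbon steel: temperature factor f = -0.054·(9.3) = -0.5022
  Pd branch = 1.77·Pd^0.52·e^(0.02·RH+f) = 13.6 μm/a
  Sd branch = 0.102·Sd^0.62·e^(0.033·RH+0.04·T) = 53.19 μm/a
  sum: 13.6 + 53.19 → r_corr = 66.79 μm/a

r_corr = 66.8 μm/a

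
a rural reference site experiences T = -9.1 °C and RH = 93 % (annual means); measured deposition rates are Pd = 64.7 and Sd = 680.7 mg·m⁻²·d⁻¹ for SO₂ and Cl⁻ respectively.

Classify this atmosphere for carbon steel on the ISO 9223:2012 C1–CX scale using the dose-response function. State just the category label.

carbon steel: T≤10 °C ⇒ hinge +0.150·(-9.1−10) = -2.8650
  Pd branch = 1.77·Pd^0.52·e^(0.02·RH+f) = 5.665 μm/a
  Cl⁻ term: 0.102·680.7^0.62·exp(0.033·93+0.04·-9.1) = 87.06
  sum: 5.665 + 87.06 → r_corr = 92.72 μm/a
92.7 μm/a falls in (80, 200] for carbon steel → category C5

C5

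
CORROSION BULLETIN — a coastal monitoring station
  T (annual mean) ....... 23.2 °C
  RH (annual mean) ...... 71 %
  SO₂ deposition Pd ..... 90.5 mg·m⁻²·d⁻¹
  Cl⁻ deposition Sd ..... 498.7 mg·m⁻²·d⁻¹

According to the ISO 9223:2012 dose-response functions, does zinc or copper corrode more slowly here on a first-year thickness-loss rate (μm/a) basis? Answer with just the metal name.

zinc: f(T) = -0.071·(T−10) [T>10 °C] = -0.9372
  sulphur-dioxide contribution → 0.9614 μm/a
  chloride contribution → 7.654 μm/a
  total first-year rate 8.616 μm/a
copper: f(T) = -0.080·(T−10) [T>10 °C] = -1.0560
  sulphur-dioxide contribution → 0.3923 μm/a
  chloride contribution → 2.202 μm/a
  ⇒ r_corr(copper) = 2.595 μm/a
Ordering by μm/a: zinc (8.62) > copper (2.59)

copper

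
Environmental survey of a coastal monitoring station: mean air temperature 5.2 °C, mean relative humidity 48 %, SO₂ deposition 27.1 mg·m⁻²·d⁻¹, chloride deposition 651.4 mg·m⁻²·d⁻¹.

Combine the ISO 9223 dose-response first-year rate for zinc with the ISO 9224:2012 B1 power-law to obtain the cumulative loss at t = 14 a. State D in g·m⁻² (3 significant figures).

zinc: temperature factor f = +0.038·(-4.8) = -0.1824
  SO₂ term: 0.0129·27.1^0.44·exp(0.046·48-0.1824) = 0.4176
  Cl⁻ term: 0.0175·651.4^0.57·exp(0.008·48+0.085·5.2) = 1.606
  r_corr = 0.4176 + 1.606 = 2.023 μm/a
ISO 9224: D(t) = r_corr · t^b with b = 0.813 (zinc, B1)
  D(14) = 2.023 × 14^0.813 = 2.023 × 8.547 = 17.29 μm
  Mass loss = 17.29 μm × 7.14 g/cm³ = 123.5 g·m⁻²

D(14) = 123 g·m⁻²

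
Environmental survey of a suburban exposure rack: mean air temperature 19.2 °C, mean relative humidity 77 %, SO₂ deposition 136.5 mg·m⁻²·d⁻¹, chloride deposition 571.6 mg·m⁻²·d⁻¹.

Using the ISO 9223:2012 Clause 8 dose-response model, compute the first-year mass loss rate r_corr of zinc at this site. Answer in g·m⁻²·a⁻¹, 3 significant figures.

r_corr = 58.5 g·m⁻²·a⁻¹

zinc: T>10 °C ⇒ hinge -0.071·(19.2−10) = -0.6532
  Pd branch = 0.0129·Pd^0.44·e^(0.046·RH+f) = 2.017 μm/a
  Sd branch = 0.0175·Sd^0.57·e^(0.008·RH+0.085·T) = 6.178 μm/a
  sum: 2.017 + 6.178 → r_corr = 8.195 μm/a
Convert to mass loss: 8.195 μm/a × 7.14 g/cm³ = 58.51 g·m⁻²·a⁻¹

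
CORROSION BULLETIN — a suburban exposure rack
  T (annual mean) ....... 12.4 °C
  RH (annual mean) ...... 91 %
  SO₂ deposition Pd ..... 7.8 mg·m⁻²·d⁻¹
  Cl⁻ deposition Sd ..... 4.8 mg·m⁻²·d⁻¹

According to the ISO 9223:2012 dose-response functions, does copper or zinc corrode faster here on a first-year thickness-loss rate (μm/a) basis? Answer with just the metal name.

copper: temperature factor f = -0.080·(2.4) = -0.1920
  sulphur-dioxide contribution → 1.602 μm/a
  chloride contribution → 0.7608 μm/a
  ⇒ r_corr(copper) = 2.362 μm/a
zinc: temperature factor f = -0.071·(2.4) = -0.1704
  sulphur-dioxide contribution → 1.766 μm/a
  chloride contribution → 0.2542 μm/a
  total first-year rate 2.021 μm/a
Ordering by μm/a: copper (2.36) > zinc (2.02)

copper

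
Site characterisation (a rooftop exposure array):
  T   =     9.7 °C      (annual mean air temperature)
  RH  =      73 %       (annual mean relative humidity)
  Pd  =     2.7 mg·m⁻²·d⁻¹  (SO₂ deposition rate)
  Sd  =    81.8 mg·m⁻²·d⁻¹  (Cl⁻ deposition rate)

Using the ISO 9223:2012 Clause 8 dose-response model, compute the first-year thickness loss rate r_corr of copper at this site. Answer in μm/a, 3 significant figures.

r_corr = 1.24 μm/a

copper: f(T) = +0.126·(T−10) [T≤10 °C] = -0.0378
  Pd branch = 0.0053·Pd^0.26·e^(0.059·RH+f) = 0.4904 μm/a
  Cl⁻ term: 0.01025·81.8^0.27·exp(0.036·73+0.049·9.7) = 0.7497
  sum: 0.4904 + 0.7497 → r_corr = 1.24 μm/a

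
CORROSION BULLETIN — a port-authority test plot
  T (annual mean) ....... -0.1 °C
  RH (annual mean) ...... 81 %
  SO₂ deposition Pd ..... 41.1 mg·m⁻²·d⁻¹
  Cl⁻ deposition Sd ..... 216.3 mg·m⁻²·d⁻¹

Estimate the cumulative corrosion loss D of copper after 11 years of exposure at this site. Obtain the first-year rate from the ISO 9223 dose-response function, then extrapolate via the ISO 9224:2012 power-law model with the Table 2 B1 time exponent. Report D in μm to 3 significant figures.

D(11) = 6.28 μm

copper: f(T) = +0.126·(T−10) [T≤10 °C] = -1.2726
  Pd branch = 0.0053·Pd^0.26·e^(0.059·RH+f) = 0.4642 μm/a
  Sd branch = 0.01025·Sd^0.27·e^(0.036·RH+0.049·T) = 0.8044 μm/a
  r_corr = 0.4642 + 0.8044 = 1.269 μm/a
ISO 9224: D(t) = r_corr · t^b with b = 0.667 (copper, B1)
  D(11) = 1.269 × 11^0.667 = 1.269 × 4.95 = 6.279 μm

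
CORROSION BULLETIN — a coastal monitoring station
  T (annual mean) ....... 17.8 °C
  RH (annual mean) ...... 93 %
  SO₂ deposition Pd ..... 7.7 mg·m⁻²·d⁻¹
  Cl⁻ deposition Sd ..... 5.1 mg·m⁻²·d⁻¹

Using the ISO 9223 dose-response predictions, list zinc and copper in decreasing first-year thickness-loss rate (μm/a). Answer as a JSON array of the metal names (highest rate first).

zinc: temperature factor f = -0.071·(7.8) = -0.5538
  Pd branch = 0.0129·Pd^0.44·e^(0.046·RH+f) = 1.312 μm/a
  Sd branch = 0.0175·Sd^0.57·e^(0.008·RH+0.085·T) = 0.4232 μm/a
  sum: 1.312 + 0.4232 → r_corr = 1.736 μm/a
copper: T>10 °C ⇒ hinge -0.080·(17.8−10) = -0.6240
  Pd branch = 0.0053·Pd^0.26·e^(0.059·RH+f) = 1.166 μm/a
  Sd branch = 0.01025·Sd^0.27·e^(0.036·RH+0.049·T) = 1.083 μm/a
  r_corr = 1.166 + 1.083 = 2.249 μm/a
Ordering by μm/a: copper (2.25) > zinc (1.74)

["copper", "zinc"]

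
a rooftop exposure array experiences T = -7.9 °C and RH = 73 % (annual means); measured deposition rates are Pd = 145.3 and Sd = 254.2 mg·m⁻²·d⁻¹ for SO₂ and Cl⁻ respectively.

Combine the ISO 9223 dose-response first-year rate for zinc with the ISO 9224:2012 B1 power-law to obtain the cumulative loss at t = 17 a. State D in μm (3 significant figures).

zinc: temperature factor f = +0.038·(-17.9) = -0.6802
  sulphur-dioxide contribution → 1.679 μm/a
  chloride contribution → 0.3767 μm/a
  total first-year rate 2.055 μm/a
Power-law: D(17) = r_corr · 17^0.813
  D(17) = 2.055 × 17^0.813 = 2.055 × 10.01 = 20.57 μm

D(17) = 20.6 μm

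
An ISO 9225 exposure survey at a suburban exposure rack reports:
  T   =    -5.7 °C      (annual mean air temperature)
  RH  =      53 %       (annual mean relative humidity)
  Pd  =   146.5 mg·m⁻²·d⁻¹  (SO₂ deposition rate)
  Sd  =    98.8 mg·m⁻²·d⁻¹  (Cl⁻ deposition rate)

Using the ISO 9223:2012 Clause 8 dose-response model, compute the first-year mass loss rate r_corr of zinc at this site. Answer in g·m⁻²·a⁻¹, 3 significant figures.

zinc: temperature factor f = +0.038·(-15.7) = -0.5966
  sulphur-dioxide contribution → 0.7299 μm/a
  chloride contribution → 0.2258 μm/a
  ⇒ r_corr(zinc) = 0.9557 μm/a
Convert to mass loss: 0.9557 μm/a × 7.14 g/cm³ = 6.824 g·m⁻²·a⁻¹

r_corr = 6.82 g·m⁻²·a⁻¹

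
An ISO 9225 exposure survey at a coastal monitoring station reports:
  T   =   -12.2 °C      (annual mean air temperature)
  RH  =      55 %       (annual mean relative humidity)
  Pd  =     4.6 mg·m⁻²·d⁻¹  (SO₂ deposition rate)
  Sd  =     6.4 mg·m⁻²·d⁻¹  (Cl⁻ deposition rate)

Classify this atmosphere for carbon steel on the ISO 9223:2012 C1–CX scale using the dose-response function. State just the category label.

C2

carbon steel: temperature factor f = +0.150·(-22.2) = -3.3300
  Pd branch = 1.77·Pd^0.52·e^(0.02·RH+f) = 0.4209 μm/a
  Sd branch = 0.102·Sd^0.62·e^(0.033·RH+0.04·T) = 1.215 μm/a
  sum: 0.4209 + 1.215 → r_corr = 1.636 μm/a
1.64 μm/a falls in (1.3, 25] for carbon steel → category C2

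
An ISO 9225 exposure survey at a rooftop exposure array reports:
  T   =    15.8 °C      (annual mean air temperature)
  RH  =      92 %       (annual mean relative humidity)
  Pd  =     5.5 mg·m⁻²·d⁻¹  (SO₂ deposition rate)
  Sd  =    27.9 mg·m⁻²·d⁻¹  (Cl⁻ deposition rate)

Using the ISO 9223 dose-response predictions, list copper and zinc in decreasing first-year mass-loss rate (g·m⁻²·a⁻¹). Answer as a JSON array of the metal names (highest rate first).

["copper", "zinc"]

copper: f(T) = -0.080·(T−10) [T>10 °C] = -0.4640
  Pd branch = 0.0053·Pd^0.26·e^(0.059·RH+f) = 1.182 μm/a
  Cl⁻ term: 0.01025·27.9^0.27·exp(0.036·92+0.049·15.8) = 1.498
  sum: 1.182 + 1.498 → r_corr = 2.68 μm/a
  mass loss = 2.68 μm/a × 8.96 g/cm³ = 24.02 g·m⁻²·a⁻¹
zinc: f(T) = -0.071·(T−10) [T>10 °C] = -0.4118
  Pd branch = 0.0129·Pd^0.44·e^(0.046·RH+f) = 1.246 μm/a
  Sd branch = 0.0175·Sd^0.57·e^(0.008·RH+0.085·T) = 0.9331 μm/a
  r_corr = 1.246 + 0.9331 = 2.179 μm/a
  mass loss = 2.179 μm/a × 7.14 g/cm³ = 15.56 g·m⁻²·a⁻¹
Ordering by g·m⁻²·a⁻¹: copper (24) > zinc (15.6)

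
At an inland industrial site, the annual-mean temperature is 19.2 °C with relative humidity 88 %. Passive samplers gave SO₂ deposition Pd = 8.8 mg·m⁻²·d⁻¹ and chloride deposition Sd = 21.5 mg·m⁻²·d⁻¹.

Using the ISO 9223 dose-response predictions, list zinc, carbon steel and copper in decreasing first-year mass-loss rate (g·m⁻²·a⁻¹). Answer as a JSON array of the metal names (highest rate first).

zinc: T>10 °C ⇒ hinge -0.071·(19.2−10) = -0.6532
  sulphur-dioxide contribution → 1.001 μm/a
  chloride contribution → 1.04 μm/a
  ⇒ r_corr(zinc) = 2.041 μm/a
  mass loss = 2.041 μm/a × 7.14 g/cm³ = 14.57 g·m⁻²·a⁻¹
carbon steel: f(T) = -0.054·(T−10) [T>10 °C] = -0.4968
  sulphur-dioxide contribution → 19.4 μm/a
  chloride contribution → 26.88 μm/a
  total first-year rate 46.28 μm/a
  mass loss = 46.28 μm/a × 7.85 g/cm³ = 363.3 g·m⁻²·a⁻¹
copper: T>10 °C ⇒ hinge -0.080·(19.2−10) = -0.7360
  sulphur-dioxide contribution → 0.8036 μm/a
  chloride contribution → 1.429 μm/a
  ⇒ r_corr(copper) = 2.232 μm/a
  mass loss = 2.232 μm/a × 8.96 g/cm³ = 20 g·m⁻²·a⁻¹
Ordering by g·m⁻²·a⁻¹: carbon steel (363) > copper (20) > zinc (14.6)

["carbon steel", "copper", "zinc"]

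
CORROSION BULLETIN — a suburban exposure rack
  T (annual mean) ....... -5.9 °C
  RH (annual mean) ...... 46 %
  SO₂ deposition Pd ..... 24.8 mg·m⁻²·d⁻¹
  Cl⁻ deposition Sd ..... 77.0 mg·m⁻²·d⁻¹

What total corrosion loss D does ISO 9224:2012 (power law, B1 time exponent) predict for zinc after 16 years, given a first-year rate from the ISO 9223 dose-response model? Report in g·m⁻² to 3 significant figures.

D(16) = 28.7 g·m⁻²

zinc: temperature factor f = +0.038·(-15.9) = -0.6042
  Pd branch = 0.0129·Pd^0.44·e^(0.046·RH+f) = 0.2403 μm/a
  Sd branch = 0.0175·Sd^0.57·e^(0.008·RH+0.085·T) = 0.1821 μm/a
  r_corr = 0.2403 + 0.1821 = 0.4224 μm/a
Long-term exponent b (ISO 9224 Table 2, B1) = 0.813
  D(16) = 0.4224 × 16^0.813 = 0.4224 × 9.527 = 4.024 μm
  Mass loss = 4.024 μm × 7.14 g/cm³ = 28.73 g·m⁻²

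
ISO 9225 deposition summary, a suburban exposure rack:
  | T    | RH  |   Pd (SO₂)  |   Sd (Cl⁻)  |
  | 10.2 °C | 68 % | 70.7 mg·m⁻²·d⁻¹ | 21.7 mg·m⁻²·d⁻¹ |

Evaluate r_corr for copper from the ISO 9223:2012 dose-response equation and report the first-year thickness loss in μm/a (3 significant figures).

copper: temperature factor f = -0.080·(0.2) = -0.0160
  Pd branch = 0.0053·Pd^0.26·e^(0.059·RH+f) = 0.8721 μm/a
  Cl⁻ term: 0.01025·21.7^0.27·exp(0.036·68+0.049·10.2) = 0.4485
  r_corr = 0.8721 + 0.4485 = 1.321 μm/a

r_corr = 1.32 μm/a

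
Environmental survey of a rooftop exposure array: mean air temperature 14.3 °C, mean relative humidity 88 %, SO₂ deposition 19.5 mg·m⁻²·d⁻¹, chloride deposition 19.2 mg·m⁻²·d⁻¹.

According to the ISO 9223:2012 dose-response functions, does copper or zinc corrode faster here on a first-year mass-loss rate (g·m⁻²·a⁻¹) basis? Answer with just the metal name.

copper: temperature factor f = -0.080·(4.3) = -0.3440
  SO₂ term: 0.0053·19.5^0.26·exp(0.059·88-0.3440) = 1.463
  Cl⁻ term: 0.01025·19.2^0.27·exp(0.036·88+0.049·14.3) = 1.09
  r_corr = 1.463 + 1.09 = 2.553 μm/a
  mass loss = 2.553 μm/a × 8.96 g/cm³ = 22.87 g·m⁻²·a⁻¹
zinc: T>10 °C ⇒ hinge -0.071·(14.3−10) = -0.3053
  SO₂ term: 0.0129·19.5^0.44·exp(0.046·88-0.3053) = 2.012
  Sd branch = 0.0175·Sd^0.57·e^(0.008·RH+0.085·T) = 0.6429 μm/a
  sum: 2.012 + 0.6429 → r_corr = 2.655 μm/a
  mass loss = 2.655 μm/a × 7.14 g/cm³ = 18.96 g·m⁻²·a⁻¹
Ordering by g·m⁻²·a⁻¹: copper (22.9) > zinc (19)

copper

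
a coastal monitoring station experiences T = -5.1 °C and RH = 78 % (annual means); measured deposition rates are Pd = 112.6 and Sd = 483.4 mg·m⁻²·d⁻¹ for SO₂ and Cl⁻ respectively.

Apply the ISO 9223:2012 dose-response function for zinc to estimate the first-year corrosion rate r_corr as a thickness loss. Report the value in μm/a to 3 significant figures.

r_corr = 2.82 μm/a

zinc: temperature factor f = +0.038·(-15.1) = -0.5738
  SO₂ term: 0.0129·112.6^0.44·exp(0.046·78-0.5738) = 2.1
  Cl⁻ term: 0.0175·483.4^0.57·exp(0.008·78+0.085·-5.1) = 0.7175
  sum: 2.1 + 0.7175 → r_corr = 2.818 μm/a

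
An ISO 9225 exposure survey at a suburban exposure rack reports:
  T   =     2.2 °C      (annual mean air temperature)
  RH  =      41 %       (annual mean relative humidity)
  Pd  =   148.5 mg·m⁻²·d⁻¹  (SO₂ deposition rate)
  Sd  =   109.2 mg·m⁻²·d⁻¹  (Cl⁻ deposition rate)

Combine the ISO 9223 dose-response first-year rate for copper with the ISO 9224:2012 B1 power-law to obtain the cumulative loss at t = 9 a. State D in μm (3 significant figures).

D(9) = 1.12 μm

copper: T≤10 °C ⇒ hinge +0.126·(2.2−10) = -0.9828
  sulphur-dioxide contribution → 0.08178 μm/a
  chloride contribution → 0.1774 μm/a
  ⇒ r_corr(copper) = 0.2592 μm/a
Power-law: D(9) = r_corr · 9^0.667
  D(9) = 0.2592 × 9^0.667 = 0.2592 × 4.33 = 1.122 μm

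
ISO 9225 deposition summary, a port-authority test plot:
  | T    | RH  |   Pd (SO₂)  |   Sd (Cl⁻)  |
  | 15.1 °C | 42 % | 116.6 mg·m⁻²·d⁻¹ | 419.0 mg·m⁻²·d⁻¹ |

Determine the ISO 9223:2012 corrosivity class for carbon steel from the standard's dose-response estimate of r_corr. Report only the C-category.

carbon steel: temperature factor f = -0.054·(5.1) = -0.2754
  Pd branch = 1.77·Pd^0.52·e^(0.02·RH+f) = 36.97 μm/a
  Cl⁻ term: 0.102·419.0^0.62·exp(0.033·42+0.04·15.1) = 31.52
  r_corr = 36.97 + 31.52 = 68.49 μm/a
68.5 μm/a falls in (50, 80] for carbon steel → category C4

C4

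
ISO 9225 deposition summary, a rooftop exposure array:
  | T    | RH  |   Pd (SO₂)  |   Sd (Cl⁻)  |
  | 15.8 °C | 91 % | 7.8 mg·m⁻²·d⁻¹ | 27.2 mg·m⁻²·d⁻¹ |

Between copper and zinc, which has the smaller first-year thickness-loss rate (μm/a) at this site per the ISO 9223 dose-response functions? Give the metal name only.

copper: T>10 °C ⇒ hinge -0.080·(15.8−10) = -0.4640
  Pd branch = 0.0053·Pd^0.26·e^(0.059·RH+f) = 1.22 μm/a
  Cl⁻ term: 0.01025·27.2^0.27·exp(0.036·91+0.049·15.8) = 1.436
  r_corr = 1.22 + 1.436 = 2.656 μm/a
zinc: T>10 °C ⇒ hinge -0.071·(15.8−10) = -0.4118
  SO₂ term: 0.0129·7.8^0.44·exp(0.046·91-0.4118) = 1.387
  Sd branch = 0.0175·Sd^0.57·e^(0.008·RH+0.085·T) = 0.9124 μm/a
  sum: 1.387 + 0.9124 → r_corr = 2.3 μm/a
Ordering by μm/a: copper (2.66) > zinc (2.3)

zinc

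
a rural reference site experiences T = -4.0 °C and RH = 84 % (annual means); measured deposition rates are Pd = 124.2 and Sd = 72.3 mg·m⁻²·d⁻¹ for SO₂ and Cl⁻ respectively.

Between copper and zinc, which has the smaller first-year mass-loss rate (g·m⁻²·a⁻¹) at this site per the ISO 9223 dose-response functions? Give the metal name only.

copper: T≤10 °C ⇒ hinge +0.126·(-4.0−10) = -1.7640
  sulphur-dioxide contribution → 0.4519 μm/a
  chloride contribution → 0.5507 μm/a
  ⇒ r_corr(copper) = 1.003 μm/a
  mass loss = 1.003 μm/a × 8.96 g/cm³ = 8.983 g·m⁻²·a⁻¹
zinc: T≤10 °C ⇒ hinge +0.038·(-4.0−10) = -0.5320
  sulphur-dioxide contribution → 3.014 μm/a
  chloride contribution → 0.2799 μm/a
  ⇒ r_corr(zinc) = 3.293 μm/a
  mass loss = 3.293 μm/a × 7.14 g/cm³ = 23.51 g·m⁻²·a⁻¹
Ordering by g·m⁻²·a⁻¹: zinc (23.5) > copper (8.98)

copper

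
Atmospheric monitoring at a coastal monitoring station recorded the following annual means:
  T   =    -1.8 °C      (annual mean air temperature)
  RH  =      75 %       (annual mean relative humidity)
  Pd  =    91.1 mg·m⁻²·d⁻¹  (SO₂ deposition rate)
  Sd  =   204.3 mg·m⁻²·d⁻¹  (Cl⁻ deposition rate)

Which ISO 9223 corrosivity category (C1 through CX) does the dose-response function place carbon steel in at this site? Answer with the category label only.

carbon steel: T≤10 °C ⇒ hinge +0.150·(-1.8−10) = -1.7700
  SO₂ term: 1.77·91.1^0.52·exp(0.02·75-1.7700) = 14.11
  Sd branch = 0.102·Sd^0.62·e^(0.033·RH+0.04·T) = 30.52 μm/a
  sum: 14.11 + 30.52 → r_corr = 44.63 μm/a
44.6 μm/a falls in (25, 50] for carbon steel → category C3

C3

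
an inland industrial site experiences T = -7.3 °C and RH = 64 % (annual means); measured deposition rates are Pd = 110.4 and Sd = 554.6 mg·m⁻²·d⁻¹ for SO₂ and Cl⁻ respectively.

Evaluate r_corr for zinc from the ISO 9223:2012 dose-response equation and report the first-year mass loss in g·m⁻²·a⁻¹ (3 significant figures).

zinc: T≤10 °C ⇒ hinge +0.038·(-7.3−10) = -0.6574
  sulphur-dioxide contribution → 1.006 μm/a
  chloride contribution → 0.5754 μm/a
  total first-year rate 1.581 μm/a
Convert to mass loss: 1.581 μm/a × 7.14 g/cm³ = 11.29 g·m⁻²·a⁻¹

r_corr = 11.3 g·m⁻²·a⁻¹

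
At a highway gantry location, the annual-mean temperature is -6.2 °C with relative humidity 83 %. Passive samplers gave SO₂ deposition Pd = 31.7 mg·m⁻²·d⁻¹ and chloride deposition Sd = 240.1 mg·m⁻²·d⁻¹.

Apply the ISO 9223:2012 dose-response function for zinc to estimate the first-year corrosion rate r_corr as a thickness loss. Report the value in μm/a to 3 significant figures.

r_corr = 1.91 μm/a

zinc: f(T) = +0.038·(T−10) [T≤10 °C] = -0.6156
  sulphur-dioxide contribution → 1.452 μm/a
  chloride contribution → 0.4564 μm/a
  total first-year rate 1.908 μm/a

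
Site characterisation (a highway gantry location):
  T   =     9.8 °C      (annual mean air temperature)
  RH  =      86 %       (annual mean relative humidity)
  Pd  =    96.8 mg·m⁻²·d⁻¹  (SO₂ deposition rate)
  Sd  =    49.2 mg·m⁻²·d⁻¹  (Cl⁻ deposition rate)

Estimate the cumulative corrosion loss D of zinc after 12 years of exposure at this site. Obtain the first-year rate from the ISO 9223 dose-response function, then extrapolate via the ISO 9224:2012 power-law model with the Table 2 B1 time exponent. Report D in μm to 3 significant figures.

D(12) = 43.3 μm

zinc: f(T) = +0.038·(T−10) [T≤10 °C] = -0.0076
  SO₂ term: 0.0129·96.8^0.44·exp(0.046·86-0.0076) = 5.002
  Sd branch = 0.0175·Sd^0.57·e^(0.008·RH+0.085·T) = 0.7379 μm/a
  sum: 5.002 + 0.7379 → r_corr = 5.74 μm/a
Power-law: D(12) = r_corr · 12^0.813
  D(12) = 5.74 × 12^0.813 = 5.74 × 7.54 = 43.28 μm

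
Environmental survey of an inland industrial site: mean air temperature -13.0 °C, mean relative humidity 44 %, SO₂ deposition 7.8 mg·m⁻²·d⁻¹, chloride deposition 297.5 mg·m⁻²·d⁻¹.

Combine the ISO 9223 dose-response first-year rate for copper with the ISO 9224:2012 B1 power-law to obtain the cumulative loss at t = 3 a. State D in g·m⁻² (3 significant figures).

D(3) = 2.42 g·m⁻²

copper: temperature factor f = +0.126·(-23.0) = -2.8980
  SO₂ term: 0.0053·7.8^0.26·exp(0.059·44-2.8980) = 0.006684
  Sd branch = 0.01025·Sd^0.27·e^(0.036·RH+0.049·T) = 0.123 μm/a
  sum: 0.006684 + 0.123 → r_corr = 0.1297 μm/a
ISO 9224: D(t) = r_corr · t^b with b = 0.667 (copper, B1)
  D(3) = 0.1297 × 3^0.667 = 0.1297 × 2.081 = 0.2698 μm
  Mass loss = 0.2698 μm × 8.96 g/cm³ = 2.418 g·m⁻²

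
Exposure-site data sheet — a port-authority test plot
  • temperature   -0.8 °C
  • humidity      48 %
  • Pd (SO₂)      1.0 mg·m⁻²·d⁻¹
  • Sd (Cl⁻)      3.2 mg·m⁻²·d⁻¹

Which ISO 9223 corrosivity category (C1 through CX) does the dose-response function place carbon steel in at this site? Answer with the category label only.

C2

carbon steel: T≤10 °C ⇒ hinge +0.150·(-0.8−10) = -1.6200
  sulphur-dioxide contribution → 0.9148 μm/a
  chloride contribution → 0.9904 μm/a
  ⇒ r_corr(carbon steel) = 1.905 μm/a
Category bounds: 1.3…25 μm/a bracket r_corr ⇒ C2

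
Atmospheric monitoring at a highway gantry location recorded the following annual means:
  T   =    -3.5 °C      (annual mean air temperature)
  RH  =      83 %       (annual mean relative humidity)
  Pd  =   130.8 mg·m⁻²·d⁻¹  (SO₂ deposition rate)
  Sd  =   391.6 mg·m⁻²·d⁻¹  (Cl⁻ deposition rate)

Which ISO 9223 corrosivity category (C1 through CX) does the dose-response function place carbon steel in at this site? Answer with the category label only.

C4

carbon steel: temperature factor f = +0.150·(-13.5) = -2.0250
  Pd branch = 1.77·Pd^0.52·e^(0.02·RH+f) = 15.49 μm/a
  Cl⁻ term: 0.102·391.6^0.62·exp(0.033·83+0.04·-3.5) = 55.58
  r_corr = 15.49 + 55.58 = 71.07 μm/a
ISO 9223 Table 2 (carbon steel): 50 < 71.1 ≤ 80 μm/a ⇒ C4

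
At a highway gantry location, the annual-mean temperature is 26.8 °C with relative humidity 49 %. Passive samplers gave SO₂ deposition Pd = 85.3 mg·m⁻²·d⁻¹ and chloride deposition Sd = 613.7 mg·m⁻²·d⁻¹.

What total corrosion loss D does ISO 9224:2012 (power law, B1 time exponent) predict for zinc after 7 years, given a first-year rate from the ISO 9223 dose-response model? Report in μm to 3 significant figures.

D(7) = 49.0 μm

zinc: f(T) = -0.071·(T−10) [T>10 °C] = -1.1928
  SO₂ term: 0.0129·85.3^0.44·exp(0.046·49-1.1928) = 0.2637
  Cl⁻ term: 0.0175·613.7^0.57·exp(0.008·49+0.085·26.8) = 9.812
  r_corr = 0.2637 + 9.812 = 10.08 μm/a
ISO 9224: D(t) = r_corr · t^b with b = 0.813 (zinc, B1)
  D(7) = 10.08 × 7^0.813 = 10.08 × 4.865 = 49.01 μm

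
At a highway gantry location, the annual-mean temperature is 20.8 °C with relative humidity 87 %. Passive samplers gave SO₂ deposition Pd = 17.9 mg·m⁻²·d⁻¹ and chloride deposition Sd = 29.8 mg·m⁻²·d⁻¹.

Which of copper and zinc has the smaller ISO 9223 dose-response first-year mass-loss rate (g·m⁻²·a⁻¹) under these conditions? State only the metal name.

zinc

copper: temperature factor f = -0.080·(10.8) = -0.8640
  sulphur-dioxide contribution → 0.8017 μm/a
  chloride contribution → 1.628 μm/a
  total first-year rate 2.43 μm/a
  mass loss = 2.43 μm/a × 8.96 g/cm³ = 21.77 g·m⁻²·a⁻¹
zinc: T>10 °C ⇒ hinge -0.071·(20.8−10) = -0.7668
  sulphur-dioxide contribution → 1.166 μm/a
  chloride contribution → 1.424 μm/a
  ⇒ r_corr(zinc) = 2.59 μm/a
  mass loss = 2.59 μm/a × 7.14 g/cm³ = 18.49 g·m⁻²·a⁻¹
Ordering by g·m⁻²·a⁻¹: copper (21.8) > zinc (18.5)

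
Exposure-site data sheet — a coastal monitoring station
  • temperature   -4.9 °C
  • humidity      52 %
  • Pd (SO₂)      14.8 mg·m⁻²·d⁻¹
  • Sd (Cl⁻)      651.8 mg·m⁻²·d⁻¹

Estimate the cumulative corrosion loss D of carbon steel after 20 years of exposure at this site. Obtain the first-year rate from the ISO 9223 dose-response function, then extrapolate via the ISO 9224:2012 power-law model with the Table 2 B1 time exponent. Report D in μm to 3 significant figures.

D(20) = 135 μm

carbon steel: temperature factor f = +0.150·(-14.9) = -2.2350
  Pd branch = 1.77·Pd^0.52·e^(0.02·RH+f) = 2.175 μm/a
  Sd branch = 0.102·Sd^0.62·e^(0.033·RH+0.04·T) = 25.91 μm/a
  sum: 2.175 + 25.91 → r_corr = 28.09 μm/a
ISO 9224: D(t) = r_corr · t^b with b = 0.523 (carbon steel, B1)
  D(20) = 28.09 × 20^0.523 = 28.09 × 4.791 = 134.6 μm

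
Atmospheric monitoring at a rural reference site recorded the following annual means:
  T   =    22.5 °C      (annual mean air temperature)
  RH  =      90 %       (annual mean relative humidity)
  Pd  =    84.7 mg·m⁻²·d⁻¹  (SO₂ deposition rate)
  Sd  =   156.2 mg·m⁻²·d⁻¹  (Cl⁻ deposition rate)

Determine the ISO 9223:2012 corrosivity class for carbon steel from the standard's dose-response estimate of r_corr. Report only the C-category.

C5

carbon steel: temperature factor f = -0.054·(12.5) = -0.6750
  Pd branch = 1.77·Pd^0.52·e^(0.02·RH+f) = 54.83 μm/a
  Cl⁻ term: 0.102·156.2^0.62·exp(0.033·90+0.04·22.5) = 112
  sum: 54.83 + 112 → r_corr = 166.9 μm/a
ISO 9223 Table 2 (carbon steel): 80 < 167 ≤ 200 μm/a ⇒ C5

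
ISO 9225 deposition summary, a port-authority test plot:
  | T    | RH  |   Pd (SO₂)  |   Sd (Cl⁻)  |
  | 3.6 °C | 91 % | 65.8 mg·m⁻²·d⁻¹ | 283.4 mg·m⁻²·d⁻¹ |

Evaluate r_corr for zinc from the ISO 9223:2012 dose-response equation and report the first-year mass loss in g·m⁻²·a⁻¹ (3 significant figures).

zinc: temperature factor f = +0.038·(-6.4) = -0.2432
  Pd branch = 0.0129·Pd^0.44·e^(0.046·RH+f) = 4.197 μm/a
  Cl⁻ term: 0.0175·283.4^0.57·exp(0.008·91+0.085·3.6) = 1.23
  sum: 4.197 + 1.23 → r_corr = 5.427 μm/a
Convert to mass loss: 5.427 μm/a × 7.14 g/cm³ = 38.75 g·m⁻²·a⁻¹

r_corr = 38.8 g·m⁻²·a⁻¹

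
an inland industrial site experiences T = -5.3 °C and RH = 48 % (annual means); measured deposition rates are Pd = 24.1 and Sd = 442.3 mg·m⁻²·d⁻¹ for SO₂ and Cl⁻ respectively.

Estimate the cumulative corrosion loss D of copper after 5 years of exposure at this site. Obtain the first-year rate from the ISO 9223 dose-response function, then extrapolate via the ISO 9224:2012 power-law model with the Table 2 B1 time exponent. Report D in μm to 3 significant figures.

D(5) = 0.762 μm

copper: T≤10 °C ⇒ hinge +0.126·(-5.3−10) = -1.9278
  Pd branch = 0.0053·Pd^0.26·e^(0.059·RH+f) = 0.02994 μm/a
  Cl⁻ term: 0.01025·442.3^0.27·exp(0.036·48+0.049·-5.3) = 0.2305
  sum: 0.02994 + 0.2305 → r_corr = 0.2605 μm/a
ISO 9224: D(t) = r_corr · t^b with b = 0.667 (copper, B1)
  D(5) = 0.2605 × 5^0.667 = 0.2605 × 2.926 = 0.7621 μm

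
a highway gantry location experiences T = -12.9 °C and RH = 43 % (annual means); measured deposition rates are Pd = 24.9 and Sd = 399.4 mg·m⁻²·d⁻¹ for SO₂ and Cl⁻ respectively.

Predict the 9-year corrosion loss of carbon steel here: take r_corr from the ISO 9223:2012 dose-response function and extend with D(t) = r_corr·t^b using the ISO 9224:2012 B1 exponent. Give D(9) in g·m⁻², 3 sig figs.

D(9) = 273 g·m⁻²

carbon steel: f(T) = +0.150·(T−10) [T≤10 °C] = -3.4350
  SO₂ term: 1.77·24.9^0.52·exp(0.02·43-3.4350) = 0.7173
  Sd branch = 0.102·Sd^0.62·e^(0.033·RH+0.04·T) = 10.32 μm/a
  sum: 0.7173 + 10.32 → r_corr = 11.04 μm/a
ISO 9224: D(t) = r_corr · t^b with b = 0.523 (carbon steel, B1)
  D(9) = 11.04 × 9^0.523 = 11.04 × 3.156 = 34.83 μm
  Mass loss = 34.83 μm × 7.85 g/cm³ = 273.4 g·m⁻²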